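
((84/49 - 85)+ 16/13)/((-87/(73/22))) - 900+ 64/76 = -988410629/1103102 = -896.03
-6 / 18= -1 / 3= -0.33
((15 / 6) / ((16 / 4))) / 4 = 5 / 32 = 0.16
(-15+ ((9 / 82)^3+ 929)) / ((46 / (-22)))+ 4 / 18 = -49865794091 / 114133176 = -436.91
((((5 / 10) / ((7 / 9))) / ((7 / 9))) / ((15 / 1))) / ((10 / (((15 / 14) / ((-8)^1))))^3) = -0.00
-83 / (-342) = 83 / 342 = 0.24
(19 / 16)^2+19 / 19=617 / 256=2.41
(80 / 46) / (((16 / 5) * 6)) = 0.09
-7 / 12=-0.58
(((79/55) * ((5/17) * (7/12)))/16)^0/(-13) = -1/13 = -0.08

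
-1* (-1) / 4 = 1 / 4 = 0.25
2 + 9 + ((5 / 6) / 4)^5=87591989 / 7962624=11.00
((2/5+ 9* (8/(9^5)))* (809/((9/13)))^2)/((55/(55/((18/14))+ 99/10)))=313727731199779/597871125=524741.40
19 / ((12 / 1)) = 19 / 12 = 1.58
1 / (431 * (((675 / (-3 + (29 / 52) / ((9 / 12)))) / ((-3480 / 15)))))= 20416 / 11346075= 0.00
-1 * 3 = -3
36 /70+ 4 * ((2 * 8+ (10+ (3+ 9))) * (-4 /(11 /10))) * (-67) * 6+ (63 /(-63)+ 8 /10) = 85545721 /385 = 222196.68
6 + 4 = 10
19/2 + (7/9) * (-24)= -55/6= -9.17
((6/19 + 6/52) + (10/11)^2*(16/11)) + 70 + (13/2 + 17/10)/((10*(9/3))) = 1772985131/24656775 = 71.91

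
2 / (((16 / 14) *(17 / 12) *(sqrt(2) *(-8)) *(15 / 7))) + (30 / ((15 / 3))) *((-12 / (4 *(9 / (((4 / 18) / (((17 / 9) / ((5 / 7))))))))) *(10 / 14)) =-100 / 833 -49 *sqrt(2) / 1360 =-0.17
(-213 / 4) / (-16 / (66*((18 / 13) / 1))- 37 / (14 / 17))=1.18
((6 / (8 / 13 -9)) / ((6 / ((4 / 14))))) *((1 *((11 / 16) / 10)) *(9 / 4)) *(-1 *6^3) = 34749 / 30520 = 1.14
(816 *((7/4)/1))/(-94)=-714/47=-15.19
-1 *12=-12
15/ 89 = 0.17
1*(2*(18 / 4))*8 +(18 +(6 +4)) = 100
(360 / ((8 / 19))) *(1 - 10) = -7695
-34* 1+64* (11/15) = 194/15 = 12.93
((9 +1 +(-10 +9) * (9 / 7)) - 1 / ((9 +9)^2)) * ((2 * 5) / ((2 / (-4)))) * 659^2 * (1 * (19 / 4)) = -815108523115 / 2268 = -359395292.38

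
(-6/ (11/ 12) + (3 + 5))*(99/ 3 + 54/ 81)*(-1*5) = -8080/ 33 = -244.85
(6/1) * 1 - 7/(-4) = 31/4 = 7.75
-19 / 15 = -1.27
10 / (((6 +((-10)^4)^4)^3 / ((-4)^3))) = -80 / 125000000000000225000000000000135000000000000027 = -0.00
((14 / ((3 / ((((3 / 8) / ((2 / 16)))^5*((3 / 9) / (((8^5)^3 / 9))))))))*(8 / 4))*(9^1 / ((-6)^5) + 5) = 272097 / 281474976710656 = 0.00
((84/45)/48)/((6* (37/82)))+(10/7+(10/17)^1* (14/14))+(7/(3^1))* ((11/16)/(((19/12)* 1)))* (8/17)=113296147/45174780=2.51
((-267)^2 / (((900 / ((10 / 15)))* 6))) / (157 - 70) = 7921 / 78300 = 0.10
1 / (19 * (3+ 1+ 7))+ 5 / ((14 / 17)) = 17779 / 2926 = 6.08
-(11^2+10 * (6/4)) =-136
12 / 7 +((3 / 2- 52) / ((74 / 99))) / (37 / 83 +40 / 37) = -620483 / 14588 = -42.53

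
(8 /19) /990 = 4 /9405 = 0.00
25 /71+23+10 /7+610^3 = 112809569316 /497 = 226981024.78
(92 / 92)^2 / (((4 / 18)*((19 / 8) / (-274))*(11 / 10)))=-98640 / 209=-471.96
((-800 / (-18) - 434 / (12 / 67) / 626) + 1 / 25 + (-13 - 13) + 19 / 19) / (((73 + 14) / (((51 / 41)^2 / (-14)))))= -43831763 / 2209842600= -0.02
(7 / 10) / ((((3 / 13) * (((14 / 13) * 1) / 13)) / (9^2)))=59319 / 20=2965.95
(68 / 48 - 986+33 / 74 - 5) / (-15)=439177 / 6660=65.94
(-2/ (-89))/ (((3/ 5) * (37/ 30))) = 0.03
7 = 7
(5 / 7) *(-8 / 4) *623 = -890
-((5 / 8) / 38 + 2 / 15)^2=-466489 / 20793600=-0.02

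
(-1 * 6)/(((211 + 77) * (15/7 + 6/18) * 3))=-7/2496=-0.00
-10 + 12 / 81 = -266 / 27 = -9.85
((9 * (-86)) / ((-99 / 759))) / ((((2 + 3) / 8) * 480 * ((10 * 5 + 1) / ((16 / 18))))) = 3956 / 11475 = 0.34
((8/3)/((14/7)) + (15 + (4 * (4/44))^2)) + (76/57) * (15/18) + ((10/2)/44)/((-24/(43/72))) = 14697923/836352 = 17.57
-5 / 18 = -0.28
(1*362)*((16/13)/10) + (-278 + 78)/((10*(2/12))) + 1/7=-34263/455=-75.30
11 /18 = 0.61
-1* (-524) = 524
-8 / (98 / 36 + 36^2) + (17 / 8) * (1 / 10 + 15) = 59997239 / 1870160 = 32.08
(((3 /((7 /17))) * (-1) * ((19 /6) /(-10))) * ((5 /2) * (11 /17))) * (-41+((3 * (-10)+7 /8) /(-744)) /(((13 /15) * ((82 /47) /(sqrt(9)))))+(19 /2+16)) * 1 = -57.56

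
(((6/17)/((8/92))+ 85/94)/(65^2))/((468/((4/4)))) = 7931/3159725400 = 0.00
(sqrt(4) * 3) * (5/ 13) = 30/ 13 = 2.31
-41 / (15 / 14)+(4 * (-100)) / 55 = -7514 / 165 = -45.54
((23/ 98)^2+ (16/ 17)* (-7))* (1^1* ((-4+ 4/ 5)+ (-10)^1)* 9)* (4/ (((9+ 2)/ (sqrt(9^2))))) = 103678866/ 40817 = 2540.09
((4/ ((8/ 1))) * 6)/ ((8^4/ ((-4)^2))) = 3/ 256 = 0.01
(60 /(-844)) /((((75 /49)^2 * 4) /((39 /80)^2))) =-1217307 /675200000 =-0.00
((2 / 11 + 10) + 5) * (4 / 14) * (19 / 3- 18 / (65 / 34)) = -200734 / 15015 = -13.37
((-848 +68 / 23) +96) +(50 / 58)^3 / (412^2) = -71321962815473 / 95217387568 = -749.04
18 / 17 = 1.06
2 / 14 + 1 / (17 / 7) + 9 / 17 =129 / 119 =1.08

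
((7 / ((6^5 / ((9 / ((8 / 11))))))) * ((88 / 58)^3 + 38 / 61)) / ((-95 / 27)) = -235735731 / 18090784640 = -0.01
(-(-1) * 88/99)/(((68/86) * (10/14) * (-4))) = -301/765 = -0.39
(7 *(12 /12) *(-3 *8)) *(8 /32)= -42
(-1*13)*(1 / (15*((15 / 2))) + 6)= -17576 / 225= -78.12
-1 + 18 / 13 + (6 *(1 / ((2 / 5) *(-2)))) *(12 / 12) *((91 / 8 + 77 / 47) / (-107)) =1356455 / 1046032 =1.30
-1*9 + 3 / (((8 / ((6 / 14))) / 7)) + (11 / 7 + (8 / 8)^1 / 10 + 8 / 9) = -13393 / 2520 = -5.31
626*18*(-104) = -1171872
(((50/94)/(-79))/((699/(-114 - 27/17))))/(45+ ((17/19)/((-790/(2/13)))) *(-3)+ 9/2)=40446250/1798193941179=0.00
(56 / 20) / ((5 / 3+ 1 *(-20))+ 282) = 0.01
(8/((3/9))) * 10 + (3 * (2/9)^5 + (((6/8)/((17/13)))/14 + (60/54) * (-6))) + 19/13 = 57205656617/243596808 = 234.84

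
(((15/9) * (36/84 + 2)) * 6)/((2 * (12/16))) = 340/21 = 16.19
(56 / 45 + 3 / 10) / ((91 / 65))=139 / 126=1.10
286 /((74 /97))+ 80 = 16831 /37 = 454.89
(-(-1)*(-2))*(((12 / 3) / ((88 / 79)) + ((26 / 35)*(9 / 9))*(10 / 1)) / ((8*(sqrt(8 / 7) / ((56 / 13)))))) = -1697*sqrt(14) / 572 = -11.10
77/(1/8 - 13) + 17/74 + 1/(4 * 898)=-78720257/13689112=-5.75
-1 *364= -364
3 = 3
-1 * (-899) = 899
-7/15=-0.47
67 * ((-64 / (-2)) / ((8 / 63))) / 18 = 938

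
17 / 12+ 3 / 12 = 1.67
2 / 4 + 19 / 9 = 47 / 18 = 2.61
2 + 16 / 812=410 / 203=2.02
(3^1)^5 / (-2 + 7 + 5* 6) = 243 / 35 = 6.94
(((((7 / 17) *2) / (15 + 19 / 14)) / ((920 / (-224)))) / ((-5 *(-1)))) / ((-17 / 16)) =87808 / 38054075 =0.00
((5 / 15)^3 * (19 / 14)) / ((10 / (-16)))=-76 / 945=-0.08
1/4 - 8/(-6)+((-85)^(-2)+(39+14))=4732387/86700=54.58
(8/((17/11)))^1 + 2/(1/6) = 292/17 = 17.18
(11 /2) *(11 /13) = 4.65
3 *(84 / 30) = 42 / 5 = 8.40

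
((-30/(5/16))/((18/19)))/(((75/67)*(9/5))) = -20368/405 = -50.29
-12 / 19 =-0.63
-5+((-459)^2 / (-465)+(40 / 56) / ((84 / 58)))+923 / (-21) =-7618341 / 15190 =-501.54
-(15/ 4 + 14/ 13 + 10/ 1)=-771/ 52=-14.83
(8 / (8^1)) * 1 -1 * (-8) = 9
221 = 221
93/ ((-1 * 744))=-1/ 8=-0.12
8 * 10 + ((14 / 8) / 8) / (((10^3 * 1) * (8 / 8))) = 2560007 / 32000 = 80.00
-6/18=-1/3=-0.33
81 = 81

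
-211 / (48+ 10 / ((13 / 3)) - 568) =2743 / 6730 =0.41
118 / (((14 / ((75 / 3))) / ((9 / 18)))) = 105.36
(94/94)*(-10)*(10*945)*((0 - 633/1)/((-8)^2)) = 14954625/16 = 934664.06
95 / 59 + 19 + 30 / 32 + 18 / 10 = 110201 / 4720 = 23.35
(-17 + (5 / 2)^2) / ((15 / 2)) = -43 / 30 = -1.43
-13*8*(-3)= 312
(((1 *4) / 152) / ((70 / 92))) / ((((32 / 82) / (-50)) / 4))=-4715 / 266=-17.73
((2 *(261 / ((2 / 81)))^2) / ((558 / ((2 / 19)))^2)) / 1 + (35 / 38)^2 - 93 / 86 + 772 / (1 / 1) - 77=41931560595 / 59670412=702.72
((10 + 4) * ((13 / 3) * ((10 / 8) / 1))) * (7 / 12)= 44.24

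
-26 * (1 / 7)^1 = -26 / 7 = -3.71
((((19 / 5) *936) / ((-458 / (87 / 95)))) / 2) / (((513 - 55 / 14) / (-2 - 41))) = 12255516 / 40802075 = 0.30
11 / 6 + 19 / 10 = 56 / 15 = 3.73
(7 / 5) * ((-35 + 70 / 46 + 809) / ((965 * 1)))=124859 / 110975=1.13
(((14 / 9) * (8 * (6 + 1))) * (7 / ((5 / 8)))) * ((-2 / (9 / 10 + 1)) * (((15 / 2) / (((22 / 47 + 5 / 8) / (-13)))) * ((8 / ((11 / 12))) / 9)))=68672880640 / 773091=88828.97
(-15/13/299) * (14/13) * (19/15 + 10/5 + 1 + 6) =-2156/50531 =-0.04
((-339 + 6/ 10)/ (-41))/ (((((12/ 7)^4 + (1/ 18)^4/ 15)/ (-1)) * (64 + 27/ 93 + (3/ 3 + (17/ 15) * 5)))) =-118983500693568/ 8834221430299519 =-0.01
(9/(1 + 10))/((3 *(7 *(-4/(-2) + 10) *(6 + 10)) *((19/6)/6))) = 9/23408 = 0.00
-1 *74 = -74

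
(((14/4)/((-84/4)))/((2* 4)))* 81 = -27/16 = -1.69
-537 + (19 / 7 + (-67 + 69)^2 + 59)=-3299 / 7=-471.29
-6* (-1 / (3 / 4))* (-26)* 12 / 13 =-192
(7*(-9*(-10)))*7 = 4410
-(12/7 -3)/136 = 9/952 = 0.01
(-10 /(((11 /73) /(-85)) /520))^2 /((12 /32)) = 8328758048000000 /363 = 22944237046831.96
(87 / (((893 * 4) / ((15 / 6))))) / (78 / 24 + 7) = 0.01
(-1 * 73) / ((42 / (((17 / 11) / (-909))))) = 1241 / 419958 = 0.00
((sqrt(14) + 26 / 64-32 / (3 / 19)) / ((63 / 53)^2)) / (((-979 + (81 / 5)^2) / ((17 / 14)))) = 0.24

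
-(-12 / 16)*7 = 21 / 4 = 5.25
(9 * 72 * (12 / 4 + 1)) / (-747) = -288 / 83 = -3.47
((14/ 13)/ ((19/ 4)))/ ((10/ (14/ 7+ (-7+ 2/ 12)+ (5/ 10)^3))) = -791/ 7410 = -0.11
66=66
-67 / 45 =-1.49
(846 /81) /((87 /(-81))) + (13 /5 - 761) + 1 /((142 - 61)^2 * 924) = -675213977447 /879042780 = -768.12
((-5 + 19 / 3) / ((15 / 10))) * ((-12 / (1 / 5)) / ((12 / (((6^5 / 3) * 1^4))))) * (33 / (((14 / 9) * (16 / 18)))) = -1924560 / 7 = -274937.14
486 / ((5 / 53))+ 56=26038 / 5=5207.60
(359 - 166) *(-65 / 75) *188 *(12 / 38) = -943384 / 95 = -9930.36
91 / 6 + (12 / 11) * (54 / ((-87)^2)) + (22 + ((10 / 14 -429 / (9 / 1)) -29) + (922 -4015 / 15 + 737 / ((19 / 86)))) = 29170782457 / 7382298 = 3951.45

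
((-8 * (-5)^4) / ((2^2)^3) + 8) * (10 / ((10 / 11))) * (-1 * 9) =55539 / 8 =6942.38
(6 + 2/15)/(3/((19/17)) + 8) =1748/3045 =0.57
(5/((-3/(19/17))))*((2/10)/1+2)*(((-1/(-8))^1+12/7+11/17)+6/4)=-264385/16184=-16.34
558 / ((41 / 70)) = 39060 / 41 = 952.68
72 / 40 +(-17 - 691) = -3531 / 5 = -706.20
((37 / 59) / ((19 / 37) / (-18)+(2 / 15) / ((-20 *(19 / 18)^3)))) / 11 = -4225486950 / 2534589673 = -1.67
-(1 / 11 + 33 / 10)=-373 / 110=-3.39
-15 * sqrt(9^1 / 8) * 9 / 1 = -143.19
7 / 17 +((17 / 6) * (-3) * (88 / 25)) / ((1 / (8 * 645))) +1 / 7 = -91860054 / 595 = -154386.65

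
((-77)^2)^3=208422380089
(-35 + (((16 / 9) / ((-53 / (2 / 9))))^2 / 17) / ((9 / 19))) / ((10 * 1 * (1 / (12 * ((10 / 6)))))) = -197383643878 / 2819766897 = -70.00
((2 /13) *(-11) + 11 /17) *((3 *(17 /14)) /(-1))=99 /26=3.81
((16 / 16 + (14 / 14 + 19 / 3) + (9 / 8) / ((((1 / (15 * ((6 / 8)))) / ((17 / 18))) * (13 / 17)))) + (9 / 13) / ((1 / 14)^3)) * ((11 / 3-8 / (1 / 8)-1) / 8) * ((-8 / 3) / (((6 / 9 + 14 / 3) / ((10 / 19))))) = 552166405 / 142272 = 3881.06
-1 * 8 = -8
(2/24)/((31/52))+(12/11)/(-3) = -229/1023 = -0.22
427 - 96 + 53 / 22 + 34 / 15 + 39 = 123643 / 330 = 374.68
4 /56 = 1 /14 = 0.07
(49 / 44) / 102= 49 / 4488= 0.01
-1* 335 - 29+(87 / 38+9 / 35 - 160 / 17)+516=3281499 / 22610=145.13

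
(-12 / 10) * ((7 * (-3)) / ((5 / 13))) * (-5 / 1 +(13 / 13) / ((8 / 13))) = -22113 / 100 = -221.13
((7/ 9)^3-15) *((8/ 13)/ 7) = -84736/ 66339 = -1.28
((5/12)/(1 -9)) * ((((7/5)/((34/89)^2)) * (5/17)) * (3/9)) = -0.05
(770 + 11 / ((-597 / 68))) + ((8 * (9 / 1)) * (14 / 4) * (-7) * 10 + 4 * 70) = -9904978 / 597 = -16591.25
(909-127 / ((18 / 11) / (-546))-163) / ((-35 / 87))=-750317 / 7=-107188.14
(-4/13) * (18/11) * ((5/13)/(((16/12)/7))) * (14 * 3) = -79380/1859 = -42.70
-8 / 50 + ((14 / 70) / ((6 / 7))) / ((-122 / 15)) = -1151 / 6100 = -0.19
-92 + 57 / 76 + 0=-365 / 4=-91.25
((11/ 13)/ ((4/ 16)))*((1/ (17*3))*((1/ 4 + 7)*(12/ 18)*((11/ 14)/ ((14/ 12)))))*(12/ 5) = 28072/ 54145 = 0.52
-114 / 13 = -8.77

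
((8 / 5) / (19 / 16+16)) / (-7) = -128 / 9625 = -0.01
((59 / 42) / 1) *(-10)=-295 / 21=-14.05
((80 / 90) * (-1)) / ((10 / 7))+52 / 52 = 0.38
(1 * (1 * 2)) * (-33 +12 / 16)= -129 / 2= -64.50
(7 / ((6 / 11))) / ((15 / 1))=77 / 90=0.86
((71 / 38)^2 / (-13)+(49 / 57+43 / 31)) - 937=-935.02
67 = 67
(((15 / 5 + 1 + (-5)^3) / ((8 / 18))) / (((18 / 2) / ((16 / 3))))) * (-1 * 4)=1936 / 3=645.33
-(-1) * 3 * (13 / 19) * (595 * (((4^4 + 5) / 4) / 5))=1211301 / 76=15938.17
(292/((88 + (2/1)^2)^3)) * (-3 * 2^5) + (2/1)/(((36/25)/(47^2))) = 3068.02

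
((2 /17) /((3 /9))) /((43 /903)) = 126 /17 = 7.41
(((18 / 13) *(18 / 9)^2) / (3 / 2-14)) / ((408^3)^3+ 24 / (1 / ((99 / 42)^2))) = -392 / 277171392498314645392706775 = -0.00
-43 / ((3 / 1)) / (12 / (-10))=215 / 18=11.94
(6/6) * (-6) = -6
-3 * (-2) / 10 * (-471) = -1413 / 5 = -282.60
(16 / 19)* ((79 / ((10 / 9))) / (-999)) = -632 / 10545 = -0.06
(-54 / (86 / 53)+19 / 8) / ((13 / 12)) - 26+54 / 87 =-1747745 / 32422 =-53.91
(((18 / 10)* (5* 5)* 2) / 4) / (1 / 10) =225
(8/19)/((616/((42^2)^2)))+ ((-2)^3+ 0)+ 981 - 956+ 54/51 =7621139/3553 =2144.99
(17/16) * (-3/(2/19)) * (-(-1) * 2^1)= -60.56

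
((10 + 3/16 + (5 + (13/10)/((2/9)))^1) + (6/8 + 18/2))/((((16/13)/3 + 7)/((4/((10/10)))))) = 16.62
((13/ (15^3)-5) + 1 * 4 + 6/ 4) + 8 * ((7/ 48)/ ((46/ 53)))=573821/ 310500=1.85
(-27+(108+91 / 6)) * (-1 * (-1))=577 / 6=96.17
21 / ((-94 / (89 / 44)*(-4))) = 1869 / 16544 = 0.11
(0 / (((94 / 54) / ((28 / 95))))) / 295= 0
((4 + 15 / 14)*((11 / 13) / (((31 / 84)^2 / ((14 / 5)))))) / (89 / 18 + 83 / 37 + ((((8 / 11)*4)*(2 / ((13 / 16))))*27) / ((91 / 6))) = 3673820326176 / 830182140395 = 4.43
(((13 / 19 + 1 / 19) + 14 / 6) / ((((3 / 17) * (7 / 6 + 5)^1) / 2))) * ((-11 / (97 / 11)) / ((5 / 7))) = -2015860 / 204573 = -9.85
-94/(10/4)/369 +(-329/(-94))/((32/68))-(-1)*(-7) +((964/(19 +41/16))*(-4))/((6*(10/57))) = -575594903/3394800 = -169.55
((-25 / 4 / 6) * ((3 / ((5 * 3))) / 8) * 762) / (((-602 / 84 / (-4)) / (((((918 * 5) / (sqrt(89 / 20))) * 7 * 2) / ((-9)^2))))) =-4165.26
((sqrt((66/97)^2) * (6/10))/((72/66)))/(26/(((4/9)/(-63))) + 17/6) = -0.00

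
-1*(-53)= 53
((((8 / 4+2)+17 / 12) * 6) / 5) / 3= 13 / 6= 2.17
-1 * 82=-82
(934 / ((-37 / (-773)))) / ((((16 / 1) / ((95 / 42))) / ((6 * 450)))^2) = 164933403609375 / 58016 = 2842895125.64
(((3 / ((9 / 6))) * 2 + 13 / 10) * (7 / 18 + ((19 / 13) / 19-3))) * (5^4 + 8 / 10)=-32780447 / 3900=-8405.24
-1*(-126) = 126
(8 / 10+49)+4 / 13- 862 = -52773 / 65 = -811.89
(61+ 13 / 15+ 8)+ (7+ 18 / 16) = 9359 / 120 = 77.99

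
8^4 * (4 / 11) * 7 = 114688 / 11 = 10426.18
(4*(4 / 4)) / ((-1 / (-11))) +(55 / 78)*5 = 3707 / 78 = 47.53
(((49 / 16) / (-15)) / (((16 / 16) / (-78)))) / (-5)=-637 / 200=-3.18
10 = 10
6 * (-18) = -108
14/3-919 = -2743/3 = -914.33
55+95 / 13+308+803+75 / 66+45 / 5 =338465 / 286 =1183.44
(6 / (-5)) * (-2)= 12 / 5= 2.40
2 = 2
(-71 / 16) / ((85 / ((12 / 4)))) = -213 / 1360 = -0.16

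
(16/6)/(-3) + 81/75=43/225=0.19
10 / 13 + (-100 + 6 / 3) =-1264 / 13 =-97.23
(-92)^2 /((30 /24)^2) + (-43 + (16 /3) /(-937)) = 377654639 /70275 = 5373.95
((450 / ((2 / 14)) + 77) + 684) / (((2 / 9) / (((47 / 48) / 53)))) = 551451 / 1696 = 325.15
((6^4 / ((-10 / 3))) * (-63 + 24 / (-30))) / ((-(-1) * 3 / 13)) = 2687256 / 25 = 107490.24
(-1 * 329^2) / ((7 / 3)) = -46389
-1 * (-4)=4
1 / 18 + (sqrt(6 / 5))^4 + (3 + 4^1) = 8.50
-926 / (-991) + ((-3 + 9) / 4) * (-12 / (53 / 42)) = -700118 / 52523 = -13.33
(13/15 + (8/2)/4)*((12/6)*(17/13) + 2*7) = 2016/65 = 31.02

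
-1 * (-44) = 44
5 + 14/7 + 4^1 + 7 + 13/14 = 265/14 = 18.93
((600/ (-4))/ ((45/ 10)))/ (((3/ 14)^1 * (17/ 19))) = -26600/ 153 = -173.86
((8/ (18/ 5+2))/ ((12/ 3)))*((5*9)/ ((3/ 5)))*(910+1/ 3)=341375/ 14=24383.93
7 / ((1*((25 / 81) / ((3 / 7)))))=9.72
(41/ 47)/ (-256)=-0.00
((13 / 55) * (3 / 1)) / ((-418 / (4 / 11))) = -78 / 126445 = -0.00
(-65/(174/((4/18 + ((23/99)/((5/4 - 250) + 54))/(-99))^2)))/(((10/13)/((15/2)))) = -608183286339005/3380988451165578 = -0.18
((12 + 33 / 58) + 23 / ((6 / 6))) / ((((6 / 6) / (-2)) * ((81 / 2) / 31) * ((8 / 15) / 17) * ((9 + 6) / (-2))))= 231.42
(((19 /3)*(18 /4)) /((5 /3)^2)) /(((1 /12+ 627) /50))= 6156 /7525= 0.82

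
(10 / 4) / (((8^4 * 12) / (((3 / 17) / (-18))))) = -5 / 10027008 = -0.00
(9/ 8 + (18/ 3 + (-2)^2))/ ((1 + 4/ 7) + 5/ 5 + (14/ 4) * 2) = 623/ 536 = 1.16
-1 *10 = -10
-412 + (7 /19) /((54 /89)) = -411.39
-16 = -16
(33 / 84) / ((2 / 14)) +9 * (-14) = -493 / 4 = -123.25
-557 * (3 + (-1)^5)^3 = -4456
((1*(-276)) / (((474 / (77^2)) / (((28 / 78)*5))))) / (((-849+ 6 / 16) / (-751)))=-114701011040 / 20916909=-5483.65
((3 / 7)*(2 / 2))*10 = 30 / 7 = 4.29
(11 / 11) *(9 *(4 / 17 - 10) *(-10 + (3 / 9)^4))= 134294 / 153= 877.74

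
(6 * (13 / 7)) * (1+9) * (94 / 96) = 3055 / 28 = 109.11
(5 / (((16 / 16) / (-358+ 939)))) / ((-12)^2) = 2905 / 144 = 20.17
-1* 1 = -1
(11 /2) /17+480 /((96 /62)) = 10551 /34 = 310.32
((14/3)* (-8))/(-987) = 16/423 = 0.04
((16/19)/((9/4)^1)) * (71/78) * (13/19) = 2272/9747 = 0.23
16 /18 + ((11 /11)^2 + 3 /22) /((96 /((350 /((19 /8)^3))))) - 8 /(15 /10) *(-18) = 66001528 /679041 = 97.20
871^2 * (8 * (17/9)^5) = 8617293874696/59049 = 145934628.44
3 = 3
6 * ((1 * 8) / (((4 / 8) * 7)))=96 / 7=13.71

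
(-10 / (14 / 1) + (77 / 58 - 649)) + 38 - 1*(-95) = -209247 / 406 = -515.39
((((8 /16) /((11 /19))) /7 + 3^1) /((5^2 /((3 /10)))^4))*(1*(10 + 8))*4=350649 /75195312500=0.00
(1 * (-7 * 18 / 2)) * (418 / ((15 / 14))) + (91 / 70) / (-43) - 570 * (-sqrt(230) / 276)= -2113745 / 86 + 95 * sqrt(230) / 46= -24547.11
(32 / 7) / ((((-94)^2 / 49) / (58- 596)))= -30128 / 2209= -13.64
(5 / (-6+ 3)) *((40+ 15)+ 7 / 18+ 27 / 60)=-10051 / 108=-93.06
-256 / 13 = -19.69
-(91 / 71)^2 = -8281 / 5041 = -1.64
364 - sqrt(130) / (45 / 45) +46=410 - sqrt(130)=398.60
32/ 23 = 1.39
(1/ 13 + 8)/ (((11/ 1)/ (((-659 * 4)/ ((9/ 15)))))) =-461300/ 143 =-3225.87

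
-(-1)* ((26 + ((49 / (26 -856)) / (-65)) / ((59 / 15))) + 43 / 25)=88234881 / 3183050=27.72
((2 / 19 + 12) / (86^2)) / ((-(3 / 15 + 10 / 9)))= -5175 / 4145458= -0.00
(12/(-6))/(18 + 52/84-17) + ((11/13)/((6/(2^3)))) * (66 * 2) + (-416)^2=38278015/221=173203.69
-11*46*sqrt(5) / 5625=-506*sqrt(5) / 5625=-0.20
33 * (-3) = -99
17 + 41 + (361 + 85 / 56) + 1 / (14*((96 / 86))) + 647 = 717415 / 672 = 1067.58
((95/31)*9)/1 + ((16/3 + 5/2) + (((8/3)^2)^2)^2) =1054593161/406782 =2592.53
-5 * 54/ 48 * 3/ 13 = -135/ 104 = -1.30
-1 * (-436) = 436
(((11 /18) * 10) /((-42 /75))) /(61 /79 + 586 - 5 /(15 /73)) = -9875 /508956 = -0.02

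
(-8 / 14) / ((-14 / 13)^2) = -169 / 343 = -0.49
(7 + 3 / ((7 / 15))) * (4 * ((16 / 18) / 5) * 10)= 6016 / 63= 95.49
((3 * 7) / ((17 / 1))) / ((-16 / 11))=-231 / 272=-0.85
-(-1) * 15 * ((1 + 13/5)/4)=27/2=13.50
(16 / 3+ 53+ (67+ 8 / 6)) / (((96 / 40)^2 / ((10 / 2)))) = 11875 / 108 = 109.95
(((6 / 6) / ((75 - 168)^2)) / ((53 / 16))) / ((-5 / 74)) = -1184 / 2291985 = -0.00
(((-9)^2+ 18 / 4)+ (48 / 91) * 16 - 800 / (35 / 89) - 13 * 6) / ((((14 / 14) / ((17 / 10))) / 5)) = -892109 / 52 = -17155.94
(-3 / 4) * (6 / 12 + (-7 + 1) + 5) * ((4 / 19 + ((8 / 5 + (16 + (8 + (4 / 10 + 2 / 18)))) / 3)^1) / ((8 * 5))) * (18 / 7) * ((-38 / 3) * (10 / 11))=-4573 / 1848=-2.47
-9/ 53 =-0.17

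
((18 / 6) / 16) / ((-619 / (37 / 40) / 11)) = -1221 / 396160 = -0.00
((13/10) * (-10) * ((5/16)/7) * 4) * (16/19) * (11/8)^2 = -7865/2128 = -3.70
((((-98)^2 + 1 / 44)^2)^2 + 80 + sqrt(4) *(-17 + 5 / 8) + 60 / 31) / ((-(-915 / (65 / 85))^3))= 723925572816250585052984153 / 145767663107931744000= 4966297.44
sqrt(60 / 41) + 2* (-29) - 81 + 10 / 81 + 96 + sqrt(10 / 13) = -40.79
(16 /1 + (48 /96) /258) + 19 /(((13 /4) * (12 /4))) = 17.95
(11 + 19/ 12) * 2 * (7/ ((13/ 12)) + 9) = 10117/ 26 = 389.12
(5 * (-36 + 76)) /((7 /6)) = 1200 /7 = 171.43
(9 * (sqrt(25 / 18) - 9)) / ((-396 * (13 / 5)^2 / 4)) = 225 / 1859 - 125 * sqrt(2) / 11154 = 0.11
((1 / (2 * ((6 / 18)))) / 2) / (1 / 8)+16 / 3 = 34 / 3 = 11.33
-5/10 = -1/2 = -0.50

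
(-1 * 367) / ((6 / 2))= -367 / 3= -122.33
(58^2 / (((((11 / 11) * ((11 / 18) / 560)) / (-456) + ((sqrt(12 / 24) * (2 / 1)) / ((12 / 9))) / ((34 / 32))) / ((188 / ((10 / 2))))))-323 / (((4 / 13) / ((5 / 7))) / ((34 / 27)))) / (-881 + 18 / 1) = 2171042399308592564101 / 1984932912299424955434-545160961750456074240 * sqrt(2) / 5251145270633399353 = -145.73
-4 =-4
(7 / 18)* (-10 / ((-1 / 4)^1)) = 140 / 9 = 15.56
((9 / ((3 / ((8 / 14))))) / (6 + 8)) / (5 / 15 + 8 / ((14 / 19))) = 18 / 1645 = 0.01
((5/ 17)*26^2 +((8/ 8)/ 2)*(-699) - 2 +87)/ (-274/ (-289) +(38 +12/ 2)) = -37961/ 25980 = -1.46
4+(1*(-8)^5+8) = -32756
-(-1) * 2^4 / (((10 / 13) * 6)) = 52 / 15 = 3.47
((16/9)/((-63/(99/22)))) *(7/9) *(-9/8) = 1/9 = 0.11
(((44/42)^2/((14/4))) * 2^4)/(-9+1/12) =-61952/110103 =-0.56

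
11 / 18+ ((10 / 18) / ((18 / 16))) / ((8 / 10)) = 1.23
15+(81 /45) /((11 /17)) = 978 /55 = 17.78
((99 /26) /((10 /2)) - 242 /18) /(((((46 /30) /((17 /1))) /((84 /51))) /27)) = -1869714 /299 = -6253.22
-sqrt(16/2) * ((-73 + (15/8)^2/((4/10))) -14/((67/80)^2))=48363891 * sqrt(2)/287296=238.07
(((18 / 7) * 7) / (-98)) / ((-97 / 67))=603 / 4753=0.13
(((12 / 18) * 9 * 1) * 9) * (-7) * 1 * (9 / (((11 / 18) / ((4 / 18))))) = -13608 / 11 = -1237.09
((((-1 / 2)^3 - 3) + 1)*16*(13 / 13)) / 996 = -17 / 498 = -0.03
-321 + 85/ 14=-4409/ 14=-314.93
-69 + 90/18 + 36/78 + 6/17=-13964/221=-63.19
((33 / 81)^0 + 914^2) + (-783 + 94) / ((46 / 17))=38416549 / 46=835142.37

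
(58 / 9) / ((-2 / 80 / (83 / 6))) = -96280 / 27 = -3565.93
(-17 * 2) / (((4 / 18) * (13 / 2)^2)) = -612 / 169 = -3.62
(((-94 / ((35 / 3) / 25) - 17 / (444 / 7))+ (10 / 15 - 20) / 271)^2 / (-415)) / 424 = -3208945714068249 / 13869858993074560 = -0.23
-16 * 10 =-160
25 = 25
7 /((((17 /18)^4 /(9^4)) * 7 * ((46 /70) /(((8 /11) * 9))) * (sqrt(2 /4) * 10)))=173564379072 * sqrt(2) /21130813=11616.07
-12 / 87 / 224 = -1 / 1624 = -0.00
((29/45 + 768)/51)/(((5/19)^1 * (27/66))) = 140.00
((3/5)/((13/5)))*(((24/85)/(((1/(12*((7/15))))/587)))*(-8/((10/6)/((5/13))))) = -28401408/71825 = -395.43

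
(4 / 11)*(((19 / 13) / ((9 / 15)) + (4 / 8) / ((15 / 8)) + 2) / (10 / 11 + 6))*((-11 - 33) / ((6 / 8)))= -161392 / 11115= -14.52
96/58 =48/29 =1.66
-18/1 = -18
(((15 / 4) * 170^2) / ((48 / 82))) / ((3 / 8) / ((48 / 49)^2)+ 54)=1137504000 / 334177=3403.90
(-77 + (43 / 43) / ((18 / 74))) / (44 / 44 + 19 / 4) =-2624 / 207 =-12.68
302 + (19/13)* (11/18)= 70877/234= 302.89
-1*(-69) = 69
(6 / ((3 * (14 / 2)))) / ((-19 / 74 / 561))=-83028 / 133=-624.27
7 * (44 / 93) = 308 / 93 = 3.31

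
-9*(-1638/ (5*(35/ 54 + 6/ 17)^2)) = 12423437208/ 4222805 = 2941.99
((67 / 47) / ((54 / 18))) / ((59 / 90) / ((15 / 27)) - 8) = -3350 / 48081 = -0.07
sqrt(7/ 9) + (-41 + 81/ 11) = -370/ 11 + sqrt(7)/ 3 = -32.75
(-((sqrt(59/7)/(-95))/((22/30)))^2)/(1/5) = -2655/305767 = -0.01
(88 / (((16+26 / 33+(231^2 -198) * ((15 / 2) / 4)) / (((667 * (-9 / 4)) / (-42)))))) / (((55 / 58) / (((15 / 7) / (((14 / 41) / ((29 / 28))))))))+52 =3299780550922 / 63194600917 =52.22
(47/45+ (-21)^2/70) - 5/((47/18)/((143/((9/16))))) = -2028133/4230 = -479.46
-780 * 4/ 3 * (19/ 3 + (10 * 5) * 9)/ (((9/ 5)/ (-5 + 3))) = 14237600/ 27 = 527318.52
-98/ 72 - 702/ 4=-176.86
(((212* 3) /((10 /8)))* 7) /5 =17808 /25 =712.32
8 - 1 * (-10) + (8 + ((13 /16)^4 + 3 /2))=1830801 /65536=27.94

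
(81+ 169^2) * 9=257778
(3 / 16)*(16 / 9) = 1 / 3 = 0.33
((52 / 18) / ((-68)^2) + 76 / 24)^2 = 4343469025 / 432972864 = 10.03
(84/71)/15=28/355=0.08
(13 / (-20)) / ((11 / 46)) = -2.72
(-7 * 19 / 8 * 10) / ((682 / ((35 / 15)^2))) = -32585 / 24552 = -1.33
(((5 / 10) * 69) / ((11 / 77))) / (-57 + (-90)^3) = -23 / 69434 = -0.00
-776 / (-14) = 388 / 7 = 55.43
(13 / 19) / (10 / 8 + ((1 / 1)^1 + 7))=52 / 703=0.07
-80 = -80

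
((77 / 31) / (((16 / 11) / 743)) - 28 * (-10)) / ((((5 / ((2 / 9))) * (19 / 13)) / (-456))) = -3328871 / 155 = -21476.59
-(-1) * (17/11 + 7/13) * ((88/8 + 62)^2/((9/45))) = 55525.94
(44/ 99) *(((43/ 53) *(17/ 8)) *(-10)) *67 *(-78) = 40044.09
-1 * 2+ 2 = 0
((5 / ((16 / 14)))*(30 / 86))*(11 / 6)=2.80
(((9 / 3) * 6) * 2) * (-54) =-1944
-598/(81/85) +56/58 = -1471802/2349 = -626.57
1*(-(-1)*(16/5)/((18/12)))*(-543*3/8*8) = -17376/5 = -3475.20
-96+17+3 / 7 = -550 / 7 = -78.57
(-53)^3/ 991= -148877/ 991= -150.23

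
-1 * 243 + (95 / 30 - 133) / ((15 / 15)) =-2237 / 6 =-372.83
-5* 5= -25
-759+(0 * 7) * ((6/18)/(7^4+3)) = -759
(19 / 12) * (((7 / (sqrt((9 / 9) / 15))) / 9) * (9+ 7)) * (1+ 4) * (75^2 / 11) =195116.21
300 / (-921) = -100 / 307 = -0.33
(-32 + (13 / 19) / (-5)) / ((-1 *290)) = 3053 / 27550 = 0.11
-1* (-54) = 54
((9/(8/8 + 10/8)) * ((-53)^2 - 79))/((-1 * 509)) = -10920/509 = -21.45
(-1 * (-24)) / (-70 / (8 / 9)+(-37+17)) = -96 / 395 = -0.24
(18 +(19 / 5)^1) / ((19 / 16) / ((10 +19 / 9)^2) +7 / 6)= 62161392 / 3349765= 18.56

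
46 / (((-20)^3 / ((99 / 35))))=-2277 / 140000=-0.02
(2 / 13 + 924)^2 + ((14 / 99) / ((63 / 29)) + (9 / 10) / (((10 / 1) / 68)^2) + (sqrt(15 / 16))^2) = 257219936202953 / 301158000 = 854102.95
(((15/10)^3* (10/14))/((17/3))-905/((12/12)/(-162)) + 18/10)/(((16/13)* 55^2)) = 9072364509/230384000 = 39.38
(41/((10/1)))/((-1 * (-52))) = 41/520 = 0.08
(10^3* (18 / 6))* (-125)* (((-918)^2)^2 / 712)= -33289862820750000 / 89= -374043402480337.08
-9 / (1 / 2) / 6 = -3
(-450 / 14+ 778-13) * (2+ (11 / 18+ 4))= 4845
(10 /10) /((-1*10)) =-1 /10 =-0.10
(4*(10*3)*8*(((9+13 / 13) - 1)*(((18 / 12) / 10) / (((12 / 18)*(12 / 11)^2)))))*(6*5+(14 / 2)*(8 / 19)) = 1022571 / 19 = 53819.53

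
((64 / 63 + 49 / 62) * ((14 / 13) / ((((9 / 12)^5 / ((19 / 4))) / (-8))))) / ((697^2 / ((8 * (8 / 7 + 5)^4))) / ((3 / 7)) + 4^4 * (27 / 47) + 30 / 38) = -6704954569198551040 / 5324832671773687137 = -1.26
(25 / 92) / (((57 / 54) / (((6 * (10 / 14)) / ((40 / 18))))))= 6075 / 12236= 0.50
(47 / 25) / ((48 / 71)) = 2.78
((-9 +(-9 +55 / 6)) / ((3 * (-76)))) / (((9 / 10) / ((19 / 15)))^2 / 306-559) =-17119 / 247001247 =-0.00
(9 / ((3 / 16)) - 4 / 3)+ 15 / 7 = 1025 / 21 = 48.81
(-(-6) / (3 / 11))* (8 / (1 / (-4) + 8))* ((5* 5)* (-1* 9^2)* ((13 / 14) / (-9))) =1029600 / 217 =4744.70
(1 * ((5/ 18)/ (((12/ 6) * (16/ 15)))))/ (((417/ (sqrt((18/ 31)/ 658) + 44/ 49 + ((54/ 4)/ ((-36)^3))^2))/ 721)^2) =139384551722425 * sqrt(10199)/ 677839928619958272 + 106843819794486769486345625/ 340035222478616696784420864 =0.33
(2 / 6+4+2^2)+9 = 52 / 3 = 17.33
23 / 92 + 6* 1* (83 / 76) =517 / 76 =6.80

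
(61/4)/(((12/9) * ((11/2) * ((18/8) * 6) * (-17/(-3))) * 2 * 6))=61/26928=0.00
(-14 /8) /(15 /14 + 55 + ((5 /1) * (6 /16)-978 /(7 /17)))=0.00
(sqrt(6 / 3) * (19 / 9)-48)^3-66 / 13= -13090034 / 117 + 10651286 * sqrt(2) / 729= -91217.82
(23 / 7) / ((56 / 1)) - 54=-21145 / 392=-53.94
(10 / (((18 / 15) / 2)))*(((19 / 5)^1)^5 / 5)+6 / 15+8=4967948 / 1875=2649.57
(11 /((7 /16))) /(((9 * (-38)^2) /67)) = 0.13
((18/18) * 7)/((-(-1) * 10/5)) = 7/2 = 3.50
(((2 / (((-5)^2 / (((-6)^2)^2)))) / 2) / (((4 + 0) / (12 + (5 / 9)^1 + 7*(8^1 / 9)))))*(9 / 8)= 13689 / 50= 273.78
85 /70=17 /14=1.21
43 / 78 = 0.55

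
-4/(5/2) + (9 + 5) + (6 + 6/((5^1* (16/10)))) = 383/20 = 19.15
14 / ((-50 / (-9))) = 63 / 25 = 2.52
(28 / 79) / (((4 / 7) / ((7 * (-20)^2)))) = 137200 / 79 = 1736.71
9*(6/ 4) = 27/ 2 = 13.50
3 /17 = 0.18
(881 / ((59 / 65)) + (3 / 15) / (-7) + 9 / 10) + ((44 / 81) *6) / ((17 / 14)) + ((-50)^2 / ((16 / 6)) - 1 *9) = 1803397073 / 947835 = 1902.65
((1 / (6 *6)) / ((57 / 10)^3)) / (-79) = -250 / 131672223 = -0.00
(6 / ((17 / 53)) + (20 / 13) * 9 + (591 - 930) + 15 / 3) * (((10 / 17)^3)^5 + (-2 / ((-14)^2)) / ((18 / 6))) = 85554171845791964064830 / 92991537674399385667191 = 0.92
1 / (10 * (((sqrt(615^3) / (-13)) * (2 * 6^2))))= -13 * sqrt(615) / 272322000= -0.00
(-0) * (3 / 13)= 0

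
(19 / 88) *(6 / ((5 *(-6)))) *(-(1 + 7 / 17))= 57 / 935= 0.06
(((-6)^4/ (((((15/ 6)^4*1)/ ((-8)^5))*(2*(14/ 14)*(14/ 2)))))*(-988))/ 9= 8524743.12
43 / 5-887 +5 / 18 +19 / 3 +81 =-71171 / 90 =-790.79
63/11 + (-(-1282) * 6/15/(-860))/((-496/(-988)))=6656303/1466300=4.54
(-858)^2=736164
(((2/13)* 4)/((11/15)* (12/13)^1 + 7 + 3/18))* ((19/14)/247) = 120/278369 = 0.00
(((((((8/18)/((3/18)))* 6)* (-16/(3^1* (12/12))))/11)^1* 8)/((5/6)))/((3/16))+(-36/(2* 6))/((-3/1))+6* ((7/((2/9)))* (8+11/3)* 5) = 1753754/165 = 10628.81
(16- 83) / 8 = -67 / 8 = -8.38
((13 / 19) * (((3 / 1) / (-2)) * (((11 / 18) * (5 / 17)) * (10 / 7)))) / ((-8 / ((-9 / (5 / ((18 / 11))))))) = -0.10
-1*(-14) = 14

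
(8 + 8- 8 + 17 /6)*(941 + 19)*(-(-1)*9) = 93600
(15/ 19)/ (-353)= -15/ 6707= -0.00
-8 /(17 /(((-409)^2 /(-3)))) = 1338248 /51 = 26240.16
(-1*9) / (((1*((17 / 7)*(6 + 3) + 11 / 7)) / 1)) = -63 / 164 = -0.38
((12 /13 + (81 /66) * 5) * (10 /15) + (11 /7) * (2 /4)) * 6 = 32985 /1001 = 32.95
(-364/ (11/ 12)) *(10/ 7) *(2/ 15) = -832/ 11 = -75.64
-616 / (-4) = 154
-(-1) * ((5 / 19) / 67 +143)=182044 / 1273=143.00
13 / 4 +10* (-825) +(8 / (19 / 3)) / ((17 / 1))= -10654705 / 1292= -8246.68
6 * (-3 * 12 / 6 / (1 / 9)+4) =-300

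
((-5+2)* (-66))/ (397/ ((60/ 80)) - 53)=594/ 1429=0.42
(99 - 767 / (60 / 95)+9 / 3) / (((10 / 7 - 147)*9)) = 93443 / 110052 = 0.85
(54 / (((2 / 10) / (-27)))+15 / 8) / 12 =-607.34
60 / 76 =15 / 19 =0.79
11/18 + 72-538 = -8377/18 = -465.39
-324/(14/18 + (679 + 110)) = -729/1777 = -0.41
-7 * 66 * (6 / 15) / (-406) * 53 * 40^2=1119360 / 29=38598.62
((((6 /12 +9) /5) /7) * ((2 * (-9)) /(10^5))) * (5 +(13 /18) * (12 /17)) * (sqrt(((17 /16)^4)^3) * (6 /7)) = -68225548707 /205520896000000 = -0.00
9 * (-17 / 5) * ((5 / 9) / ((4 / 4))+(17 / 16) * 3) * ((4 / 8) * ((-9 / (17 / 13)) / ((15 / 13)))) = 273273 / 800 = 341.59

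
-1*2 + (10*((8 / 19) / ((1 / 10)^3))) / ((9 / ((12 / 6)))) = 159658 / 171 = 933.67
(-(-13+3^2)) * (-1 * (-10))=40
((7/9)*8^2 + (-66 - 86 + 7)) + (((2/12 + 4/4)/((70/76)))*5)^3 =4288/27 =158.81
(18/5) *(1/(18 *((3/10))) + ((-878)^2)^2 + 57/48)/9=51344249021917/216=237704856582.95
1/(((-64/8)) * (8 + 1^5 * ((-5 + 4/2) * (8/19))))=-19/1024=-0.02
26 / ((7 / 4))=104 / 7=14.86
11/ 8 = 1.38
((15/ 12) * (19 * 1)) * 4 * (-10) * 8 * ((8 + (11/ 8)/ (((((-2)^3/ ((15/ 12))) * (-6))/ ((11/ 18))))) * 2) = -105349775/ 864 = -121932.61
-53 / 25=-2.12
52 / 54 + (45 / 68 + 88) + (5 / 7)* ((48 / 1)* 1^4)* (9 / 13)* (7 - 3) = 30837181 / 167076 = 184.57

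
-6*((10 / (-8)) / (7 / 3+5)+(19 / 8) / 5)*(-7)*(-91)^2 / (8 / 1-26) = -3883789 / 660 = -5884.53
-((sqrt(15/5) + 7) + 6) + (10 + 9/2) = 3/2 - sqrt(3) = -0.23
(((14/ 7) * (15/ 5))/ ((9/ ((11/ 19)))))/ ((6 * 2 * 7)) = 11/ 2394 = 0.00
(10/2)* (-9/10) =-9/2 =-4.50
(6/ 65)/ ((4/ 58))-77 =-4918/ 65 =-75.66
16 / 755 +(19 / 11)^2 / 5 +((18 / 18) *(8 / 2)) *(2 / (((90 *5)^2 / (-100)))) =22714867 / 36998775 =0.61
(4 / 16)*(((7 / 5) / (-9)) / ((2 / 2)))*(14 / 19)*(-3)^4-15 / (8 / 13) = -20289 / 760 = -26.70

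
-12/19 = -0.63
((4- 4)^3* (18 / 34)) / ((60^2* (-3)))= 0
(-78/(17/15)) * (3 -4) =1170/17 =68.82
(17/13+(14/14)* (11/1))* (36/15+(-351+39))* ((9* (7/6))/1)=-520128/13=-40009.85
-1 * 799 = -799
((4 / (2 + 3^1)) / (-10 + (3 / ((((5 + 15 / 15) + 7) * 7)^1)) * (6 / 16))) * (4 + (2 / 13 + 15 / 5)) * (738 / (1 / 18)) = -276732288 / 36355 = -7611.95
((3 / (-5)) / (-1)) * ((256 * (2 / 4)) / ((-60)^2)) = 8 / 375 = 0.02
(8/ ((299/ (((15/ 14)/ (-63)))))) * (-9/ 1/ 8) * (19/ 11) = 285/ 322322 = 0.00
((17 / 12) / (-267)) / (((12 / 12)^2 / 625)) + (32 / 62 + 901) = 898.20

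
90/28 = 45/14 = 3.21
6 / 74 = 0.08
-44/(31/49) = -2156/31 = -69.55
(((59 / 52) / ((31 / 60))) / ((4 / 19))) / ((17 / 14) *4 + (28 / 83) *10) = 3256505 / 2569528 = 1.27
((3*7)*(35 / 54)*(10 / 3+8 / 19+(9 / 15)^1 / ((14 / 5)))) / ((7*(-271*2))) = -15835 / 1112184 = -0.01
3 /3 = 1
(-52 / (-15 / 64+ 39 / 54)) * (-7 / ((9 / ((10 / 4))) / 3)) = 174720 / 281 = 621.78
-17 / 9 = -1.89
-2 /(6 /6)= -2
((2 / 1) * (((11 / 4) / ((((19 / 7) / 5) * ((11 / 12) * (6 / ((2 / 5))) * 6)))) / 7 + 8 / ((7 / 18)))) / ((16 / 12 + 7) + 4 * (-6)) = -16423 / 6251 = -2.63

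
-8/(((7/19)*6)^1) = -76/21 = -3.62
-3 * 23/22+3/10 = -156/55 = -2.84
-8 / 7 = -1.14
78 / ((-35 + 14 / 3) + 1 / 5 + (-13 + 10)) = -1170 / 497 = -2.35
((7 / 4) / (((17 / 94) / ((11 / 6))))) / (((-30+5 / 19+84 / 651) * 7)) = -304513 / 3557556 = -0.09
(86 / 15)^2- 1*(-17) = 11221 / 225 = 49.87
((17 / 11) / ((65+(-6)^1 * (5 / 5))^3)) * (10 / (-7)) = -170 / 15814183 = -0.00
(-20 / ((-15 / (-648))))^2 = 746496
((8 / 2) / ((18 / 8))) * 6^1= 32 / 3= 10.67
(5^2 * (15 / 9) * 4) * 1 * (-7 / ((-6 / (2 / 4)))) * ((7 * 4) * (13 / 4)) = 79625 / 9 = 8847.22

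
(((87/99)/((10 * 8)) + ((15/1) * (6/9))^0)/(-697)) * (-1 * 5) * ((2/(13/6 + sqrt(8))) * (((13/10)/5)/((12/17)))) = -26533/7576800 + 2041 * sqrt(2)/631400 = 0.00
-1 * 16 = -16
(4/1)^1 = 4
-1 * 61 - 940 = -1001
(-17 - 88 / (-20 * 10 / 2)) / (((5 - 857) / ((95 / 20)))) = 7657 / 85200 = 0.09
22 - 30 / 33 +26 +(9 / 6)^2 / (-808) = 1674077 / 35552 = 47.09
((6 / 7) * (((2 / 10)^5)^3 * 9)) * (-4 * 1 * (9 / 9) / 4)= -54 / 213623046875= -0.00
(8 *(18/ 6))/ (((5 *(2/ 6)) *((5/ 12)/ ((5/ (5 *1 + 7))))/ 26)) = 1872/ 5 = 374.40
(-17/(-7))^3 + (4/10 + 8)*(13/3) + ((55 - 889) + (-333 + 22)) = -1876684/1715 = -1094.28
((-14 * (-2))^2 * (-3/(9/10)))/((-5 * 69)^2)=-0.02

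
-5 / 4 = -1.25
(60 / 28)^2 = 225 / 49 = 4.59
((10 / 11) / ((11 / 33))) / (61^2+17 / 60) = 1800 / 2456047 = 0.00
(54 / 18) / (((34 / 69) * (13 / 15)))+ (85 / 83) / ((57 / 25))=15629005 / 2091102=7.47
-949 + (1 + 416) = -532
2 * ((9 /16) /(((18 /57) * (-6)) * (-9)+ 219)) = 57 /11960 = 0.00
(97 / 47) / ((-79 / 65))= -6305 / 3713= -1.70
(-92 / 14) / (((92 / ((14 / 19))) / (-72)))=72 / 19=3.79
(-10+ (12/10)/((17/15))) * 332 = -50464/17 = -2968.47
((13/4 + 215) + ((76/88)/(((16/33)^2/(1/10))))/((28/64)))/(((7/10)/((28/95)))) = 490761/5320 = 92.25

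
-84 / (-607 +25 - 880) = 42 / 731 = 0.06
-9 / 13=-0.69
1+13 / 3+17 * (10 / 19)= 814 / 57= 14.28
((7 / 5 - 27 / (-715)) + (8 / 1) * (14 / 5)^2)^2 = 52607844496 / 12780625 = 4116.22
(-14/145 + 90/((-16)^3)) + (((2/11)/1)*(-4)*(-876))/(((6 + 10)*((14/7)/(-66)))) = -390240637/296960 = -1314.12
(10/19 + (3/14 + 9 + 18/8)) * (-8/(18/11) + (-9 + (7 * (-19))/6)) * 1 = -4139971/9576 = -432.33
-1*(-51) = 51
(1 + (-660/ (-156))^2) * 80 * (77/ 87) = 1338.17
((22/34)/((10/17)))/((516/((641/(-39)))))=-7051/201240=-0.04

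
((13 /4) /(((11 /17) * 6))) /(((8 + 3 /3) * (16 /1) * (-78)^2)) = 17 /17791488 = 0.00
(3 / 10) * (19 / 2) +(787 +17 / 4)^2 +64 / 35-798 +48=70037099 / 112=625331.24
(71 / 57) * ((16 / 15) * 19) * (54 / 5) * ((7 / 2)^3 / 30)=389.65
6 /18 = 1 /3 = 0.33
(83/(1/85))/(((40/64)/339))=3826632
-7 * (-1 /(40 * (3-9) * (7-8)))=7 /240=0.03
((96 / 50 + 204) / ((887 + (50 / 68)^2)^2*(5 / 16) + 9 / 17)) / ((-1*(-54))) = 6115073536 / 394752040469775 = 0.00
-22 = -22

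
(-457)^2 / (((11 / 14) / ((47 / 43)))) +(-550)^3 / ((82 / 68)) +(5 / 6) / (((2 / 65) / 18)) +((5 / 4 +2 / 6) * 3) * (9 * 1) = -10679992554159 / 77572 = -137678447.82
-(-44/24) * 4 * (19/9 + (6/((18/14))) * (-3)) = -2354/27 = -87.19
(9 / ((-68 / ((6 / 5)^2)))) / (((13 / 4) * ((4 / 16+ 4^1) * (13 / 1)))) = -1296 / 1221025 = -0.00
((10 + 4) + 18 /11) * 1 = 172 /11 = 15.64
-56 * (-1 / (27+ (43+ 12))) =28 / 41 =0.68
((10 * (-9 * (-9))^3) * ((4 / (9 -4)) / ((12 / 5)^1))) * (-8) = -14171760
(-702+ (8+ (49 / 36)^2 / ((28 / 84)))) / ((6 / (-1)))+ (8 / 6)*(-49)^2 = 8595263 / 2592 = 3316.07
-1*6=-6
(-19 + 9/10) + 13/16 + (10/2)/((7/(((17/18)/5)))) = -86449/5040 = -17.15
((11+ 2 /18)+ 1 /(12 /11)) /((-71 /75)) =-10825 /852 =-12.71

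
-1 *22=-22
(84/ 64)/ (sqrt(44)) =21 * sqrt(11)/ 352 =0.20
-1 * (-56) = 56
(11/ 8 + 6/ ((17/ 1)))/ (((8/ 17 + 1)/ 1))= 47/ 40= 1.18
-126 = -126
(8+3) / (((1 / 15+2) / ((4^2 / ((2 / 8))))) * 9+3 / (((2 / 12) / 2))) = 3520 / 11613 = 0.30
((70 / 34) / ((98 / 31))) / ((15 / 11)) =341 / 714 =0.48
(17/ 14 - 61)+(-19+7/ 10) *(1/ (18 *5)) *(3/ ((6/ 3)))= -84127/ 1400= -60.09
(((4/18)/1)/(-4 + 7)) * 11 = 22/27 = 0.81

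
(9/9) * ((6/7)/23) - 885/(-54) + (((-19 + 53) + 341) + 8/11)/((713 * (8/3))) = 16.62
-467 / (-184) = 467 / 184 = 2.54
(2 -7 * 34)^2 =55696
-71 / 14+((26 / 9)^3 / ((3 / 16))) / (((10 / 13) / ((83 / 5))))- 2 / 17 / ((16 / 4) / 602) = 35812022441 / 13012650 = 2752.09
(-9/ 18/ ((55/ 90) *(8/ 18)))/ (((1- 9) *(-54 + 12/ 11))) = -0.00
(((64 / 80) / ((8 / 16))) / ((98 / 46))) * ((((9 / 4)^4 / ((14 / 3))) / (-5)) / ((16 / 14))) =-452709 / 627200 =-0.72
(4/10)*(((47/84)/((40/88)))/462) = 47/44100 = 0.00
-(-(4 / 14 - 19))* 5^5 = -409375 / 7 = -58482.14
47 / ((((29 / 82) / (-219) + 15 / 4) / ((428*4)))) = 2889945024 / 134627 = 21466.31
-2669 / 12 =-222.42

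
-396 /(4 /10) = -990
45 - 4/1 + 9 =50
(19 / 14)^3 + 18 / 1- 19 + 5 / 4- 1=1.75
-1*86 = -86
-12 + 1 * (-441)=-453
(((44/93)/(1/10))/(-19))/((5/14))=-1232/1767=-0.70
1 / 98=0.01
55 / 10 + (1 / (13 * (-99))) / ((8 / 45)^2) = 50111 / 9152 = 5.48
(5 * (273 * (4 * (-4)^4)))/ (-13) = -107520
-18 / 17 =-1.06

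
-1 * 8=-8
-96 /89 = -1.08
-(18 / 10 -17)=76 / 5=15.20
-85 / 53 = -1.60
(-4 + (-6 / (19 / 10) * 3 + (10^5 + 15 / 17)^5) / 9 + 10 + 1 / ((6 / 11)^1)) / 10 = 111116013158401378432479.10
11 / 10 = 1.10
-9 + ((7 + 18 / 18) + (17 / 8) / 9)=-55 / 72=-0.76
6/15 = 2/5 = 0.40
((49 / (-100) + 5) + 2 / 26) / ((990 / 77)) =41741 / 117000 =0.36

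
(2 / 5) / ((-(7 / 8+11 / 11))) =-16 / 75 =-0.21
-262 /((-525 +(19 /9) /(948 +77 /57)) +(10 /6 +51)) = 21266409 /38338880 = 0.55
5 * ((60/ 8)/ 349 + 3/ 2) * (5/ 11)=13275/ 3839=3.46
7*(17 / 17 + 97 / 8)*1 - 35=455 / 8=56.88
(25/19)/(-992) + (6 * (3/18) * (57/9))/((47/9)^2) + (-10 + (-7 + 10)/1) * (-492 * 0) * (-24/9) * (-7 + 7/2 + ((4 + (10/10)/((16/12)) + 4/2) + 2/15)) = 9613799/41635232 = 0.23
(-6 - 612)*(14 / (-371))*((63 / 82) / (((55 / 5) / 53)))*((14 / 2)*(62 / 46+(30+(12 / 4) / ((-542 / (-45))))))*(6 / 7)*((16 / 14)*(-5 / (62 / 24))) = -76945152960 / 2125453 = -36201.77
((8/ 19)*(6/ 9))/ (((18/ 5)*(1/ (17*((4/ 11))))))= 2720/ 5643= 0.48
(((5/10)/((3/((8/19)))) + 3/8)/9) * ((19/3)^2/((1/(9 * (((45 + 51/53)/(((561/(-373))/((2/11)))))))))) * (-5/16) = 1460240915/47097072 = 31.00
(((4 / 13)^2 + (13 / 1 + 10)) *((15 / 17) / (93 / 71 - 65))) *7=-4156695 / 1855958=-2.24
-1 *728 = -728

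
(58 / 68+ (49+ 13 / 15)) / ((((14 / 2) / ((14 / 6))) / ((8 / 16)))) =25867 / 3060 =8.45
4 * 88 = 352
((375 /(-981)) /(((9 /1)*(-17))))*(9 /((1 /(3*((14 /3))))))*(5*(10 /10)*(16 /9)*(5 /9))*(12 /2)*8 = 11200000 /150093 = 74.62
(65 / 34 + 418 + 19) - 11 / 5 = 74241 / 170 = 436.71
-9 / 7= -1.29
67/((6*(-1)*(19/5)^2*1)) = -1675/2166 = -0.77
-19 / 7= -2.71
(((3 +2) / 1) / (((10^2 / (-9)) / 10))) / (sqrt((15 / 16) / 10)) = -6 * sqrt(6) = -14.70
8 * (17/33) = 4.12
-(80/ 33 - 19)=547/ 33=16.58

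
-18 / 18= -1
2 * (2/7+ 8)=116/7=16.57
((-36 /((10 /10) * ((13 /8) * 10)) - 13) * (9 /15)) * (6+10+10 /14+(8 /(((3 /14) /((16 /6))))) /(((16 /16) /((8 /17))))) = -67328153 /116025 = -580.29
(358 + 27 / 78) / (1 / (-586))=-2729881 / 13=-209990.85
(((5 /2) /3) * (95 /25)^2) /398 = 361 /11940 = 0.03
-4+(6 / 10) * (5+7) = 3.20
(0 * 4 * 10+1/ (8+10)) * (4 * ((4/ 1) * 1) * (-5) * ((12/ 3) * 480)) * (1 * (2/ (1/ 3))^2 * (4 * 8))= -9830400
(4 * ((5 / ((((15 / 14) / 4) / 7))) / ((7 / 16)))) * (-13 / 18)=-23296 / 27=-862.81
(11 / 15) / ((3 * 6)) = 11 / 270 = 0.04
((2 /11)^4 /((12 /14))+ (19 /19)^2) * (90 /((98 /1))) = 659685 /717409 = 0.92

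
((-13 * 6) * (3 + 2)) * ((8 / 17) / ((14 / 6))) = -9360 / 119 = -78.66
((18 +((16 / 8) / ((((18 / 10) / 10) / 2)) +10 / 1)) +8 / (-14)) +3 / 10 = 31469 / 630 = 49.95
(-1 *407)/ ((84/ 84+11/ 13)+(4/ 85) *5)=-89947/ 460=-195.54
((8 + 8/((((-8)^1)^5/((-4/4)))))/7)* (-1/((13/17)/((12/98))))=-1671219/9132032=-0.18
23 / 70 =0.33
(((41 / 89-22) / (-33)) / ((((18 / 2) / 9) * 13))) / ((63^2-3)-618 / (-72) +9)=7668 / 608388781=0.00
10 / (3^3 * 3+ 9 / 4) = 40 / 333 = 0.12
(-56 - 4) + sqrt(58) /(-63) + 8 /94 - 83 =-6717 /47 - sqrt(58) /63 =-143.04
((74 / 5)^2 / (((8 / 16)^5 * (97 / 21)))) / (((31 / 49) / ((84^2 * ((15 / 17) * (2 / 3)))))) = 2544587329536 / 255595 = 9955544.24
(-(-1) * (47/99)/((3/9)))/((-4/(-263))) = 93.64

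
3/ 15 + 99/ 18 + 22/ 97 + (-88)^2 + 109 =7623159/ 970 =7858.93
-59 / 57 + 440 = 25021 / 57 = 438.96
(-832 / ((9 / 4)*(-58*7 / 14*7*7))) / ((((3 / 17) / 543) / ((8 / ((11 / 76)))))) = 6226075648 / 140679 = 44257.32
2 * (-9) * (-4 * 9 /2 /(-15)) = -108 /5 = -21.60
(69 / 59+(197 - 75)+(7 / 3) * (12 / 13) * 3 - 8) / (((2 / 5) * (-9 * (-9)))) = 155485 / 41418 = 3.75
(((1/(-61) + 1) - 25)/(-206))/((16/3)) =4395/201056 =0.02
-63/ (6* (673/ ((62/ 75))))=-0.01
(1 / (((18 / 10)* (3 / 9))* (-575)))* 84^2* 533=-1253616 / 115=-10901.01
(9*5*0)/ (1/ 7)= 0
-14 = -14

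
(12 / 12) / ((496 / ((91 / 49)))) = 13 / 3472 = 0.00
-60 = -60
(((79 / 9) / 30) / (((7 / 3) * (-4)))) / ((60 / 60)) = -79 / 2520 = -0.03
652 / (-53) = -652 / 53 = -12.30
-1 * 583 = -583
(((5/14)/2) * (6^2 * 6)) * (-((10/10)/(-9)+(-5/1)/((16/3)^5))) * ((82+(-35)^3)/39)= -226698271115/47710208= -4751.57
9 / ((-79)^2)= 9 / 6241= 0.00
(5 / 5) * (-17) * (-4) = 68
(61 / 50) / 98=61 / 4900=0.01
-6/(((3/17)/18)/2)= -1224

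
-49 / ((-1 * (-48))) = -49 / 48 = -1.02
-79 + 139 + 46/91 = 5506/91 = 60.51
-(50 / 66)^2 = -625 / 1089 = -0.57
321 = 321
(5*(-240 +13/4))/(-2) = 4735/8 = 591.88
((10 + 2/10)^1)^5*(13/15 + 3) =6670488186/15625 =426911.24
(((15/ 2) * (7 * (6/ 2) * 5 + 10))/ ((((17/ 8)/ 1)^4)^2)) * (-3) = -43411046400/ 6975757441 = -6.22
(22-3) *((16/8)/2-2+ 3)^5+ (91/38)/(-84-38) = 2818597/4636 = 607.98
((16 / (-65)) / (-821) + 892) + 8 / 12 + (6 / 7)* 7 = 143872088 / 160095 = 898.67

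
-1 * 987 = -987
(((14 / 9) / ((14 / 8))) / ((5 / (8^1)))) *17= 1088 / 45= 24.18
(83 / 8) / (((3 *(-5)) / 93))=-2573 / 40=-64.32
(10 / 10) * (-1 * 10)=-10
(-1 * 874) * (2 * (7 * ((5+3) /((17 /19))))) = -1859872 /17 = -109404.24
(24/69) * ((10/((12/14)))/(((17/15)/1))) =1400/391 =3.58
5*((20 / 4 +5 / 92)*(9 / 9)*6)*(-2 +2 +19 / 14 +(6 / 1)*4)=2476125 / 644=3844.91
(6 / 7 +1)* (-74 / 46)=-481 / 161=-2.99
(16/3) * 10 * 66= 3520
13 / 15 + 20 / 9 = 139 / 45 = 3.09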